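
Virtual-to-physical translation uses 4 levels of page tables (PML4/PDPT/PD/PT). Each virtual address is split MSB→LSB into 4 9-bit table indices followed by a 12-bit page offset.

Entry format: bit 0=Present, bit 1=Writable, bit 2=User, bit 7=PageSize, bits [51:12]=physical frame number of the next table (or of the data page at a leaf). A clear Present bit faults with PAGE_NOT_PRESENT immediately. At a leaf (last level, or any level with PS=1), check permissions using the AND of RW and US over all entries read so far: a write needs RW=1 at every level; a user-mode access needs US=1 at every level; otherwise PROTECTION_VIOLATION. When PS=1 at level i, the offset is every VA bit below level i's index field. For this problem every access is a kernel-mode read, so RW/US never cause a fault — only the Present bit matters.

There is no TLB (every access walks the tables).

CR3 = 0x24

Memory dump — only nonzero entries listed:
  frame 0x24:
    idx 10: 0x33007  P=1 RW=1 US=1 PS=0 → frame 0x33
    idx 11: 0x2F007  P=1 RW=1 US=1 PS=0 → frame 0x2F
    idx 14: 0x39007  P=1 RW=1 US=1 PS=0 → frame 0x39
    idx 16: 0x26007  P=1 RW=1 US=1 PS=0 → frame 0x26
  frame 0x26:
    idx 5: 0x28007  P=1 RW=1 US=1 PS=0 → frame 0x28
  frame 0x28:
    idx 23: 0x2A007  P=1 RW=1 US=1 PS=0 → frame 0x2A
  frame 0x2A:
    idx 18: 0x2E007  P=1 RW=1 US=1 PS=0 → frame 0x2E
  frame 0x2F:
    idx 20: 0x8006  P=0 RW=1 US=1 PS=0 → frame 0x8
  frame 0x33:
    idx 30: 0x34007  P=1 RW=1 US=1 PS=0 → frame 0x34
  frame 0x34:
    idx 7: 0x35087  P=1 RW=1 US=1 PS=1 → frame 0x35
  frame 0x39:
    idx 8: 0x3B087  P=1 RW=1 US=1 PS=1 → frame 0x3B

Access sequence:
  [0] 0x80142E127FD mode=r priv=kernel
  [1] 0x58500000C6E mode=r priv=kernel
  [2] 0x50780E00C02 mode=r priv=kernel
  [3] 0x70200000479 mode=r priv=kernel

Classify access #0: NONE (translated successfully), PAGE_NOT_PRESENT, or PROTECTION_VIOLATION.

Per-access translation:
#0 VA=0x80142E127FD (r,kernel):
  L0: frame=0x24 idx=16 entry=0x26007 [P=1 RW=1 US=1 PS=0]
  L1: frame=0x26 idx=5 entry=0x28007 [P=1 RW=1 US=1 PS=0]
  L2: frame=0x28 idx=23 entry=0x2A007 [P=1 RW=1 US=1 PS=0]
  L3: frame=0x2A idx=18 entry=0x2E007 [P=1 RW=1 US=1 PS=0]
  ⇒ phys 0x2E7FD  [4 reads]
#1 VA=0x58500000C6E (r,kernel):
  L0: frame=0x24 idx=11 entry=0x2F007 [P=1 RW=1 US=1 PS=0]
  L1: frame=0x2F idx=20 entry=0x8006 [P=0 RW=1 US=1 PS=0]
  → PAGE_NOT_PRESENT  (2 entries read)
#2 VA=0x50780E00C02 (r,kernel):
  L0: frame=0x24 idx=10 entry=0x33007 [P=1 RW=1 US=1 PS=0]
  L1: frame=0x33 idx=30 entry=0x34007 [P=1 RW=1 US=1 PS=0]
  L2: frame=0x34 idx=7 entry=0x35087 [P=1 RW=1 US=1 PS=1]
  ⇒ phys 0x35C02 (huge @L2)  [3 reads]
#3 VA=0x70200000479 (r,kernel):
  L0: frame=0x24 idx=14 entry=0x39007 [P=1 RW=1 US=1 PS=0]
  L1: frame=0x39 idx=8 entry=0x3B087 [P=1 RW=1 US=1 PS=1]
  ⇒ phys 0x3B479 (huge @L1)  [2 reads]

Access #0 fault: NONE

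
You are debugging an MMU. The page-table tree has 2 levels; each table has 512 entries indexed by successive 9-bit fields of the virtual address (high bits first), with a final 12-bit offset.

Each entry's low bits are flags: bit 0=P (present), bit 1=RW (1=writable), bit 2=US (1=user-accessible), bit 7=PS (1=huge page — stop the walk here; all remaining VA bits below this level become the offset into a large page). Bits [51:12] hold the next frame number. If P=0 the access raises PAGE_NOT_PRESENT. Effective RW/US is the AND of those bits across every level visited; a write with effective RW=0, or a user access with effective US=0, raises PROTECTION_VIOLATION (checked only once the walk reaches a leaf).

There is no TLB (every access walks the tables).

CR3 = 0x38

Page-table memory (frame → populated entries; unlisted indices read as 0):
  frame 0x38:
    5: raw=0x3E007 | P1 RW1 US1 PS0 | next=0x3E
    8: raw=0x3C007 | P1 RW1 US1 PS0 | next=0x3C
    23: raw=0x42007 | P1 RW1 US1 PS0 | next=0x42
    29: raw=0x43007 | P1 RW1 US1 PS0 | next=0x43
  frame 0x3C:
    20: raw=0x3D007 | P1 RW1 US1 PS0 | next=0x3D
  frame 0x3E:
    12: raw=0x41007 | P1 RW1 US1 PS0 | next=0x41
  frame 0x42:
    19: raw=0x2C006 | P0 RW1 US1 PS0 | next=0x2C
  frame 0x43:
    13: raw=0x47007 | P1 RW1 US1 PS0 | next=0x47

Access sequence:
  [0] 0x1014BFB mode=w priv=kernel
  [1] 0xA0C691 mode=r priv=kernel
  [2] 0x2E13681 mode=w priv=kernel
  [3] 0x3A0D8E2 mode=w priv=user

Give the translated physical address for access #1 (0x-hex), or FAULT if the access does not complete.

Walk each access:
#0 VA=0x1014BFB (w,kernel):
  L0 @0x38[8] → 0x3C007  P=1,RW=1,US=1,PS=0
  L1 @0x3C[20] → 0x3D007  P=1,RW=1,US=1,PS=0
  ⇒ phys 0x3DBFB  [2 reads]
#1 VA=0xA0C691 (r,kernel):
  L0 @0x38[5] → 0x3E007  P=1,RW=1,US=1,PS=0
  L1 @0x3E[12] → 0x41007  P=1,RW=1,US=1,PS=0
  ⇒ phys 0x41691  [2 reads]
#2 VA=0x2E13681 (w,kernel):
  L0 @0x38[23] → 0x42007  P=1,RW=1,US=1,PS=0
  L1 @0x42[19] → 0x2C006  P=0,RW=1,US=1,PS=0
  → PAGE_NOT_PRESENT  (2 entries read)
#3 VA=0x3A0D8E2 (w,user):
  L0 @0x38[29] → 0x43007  P=1,RW=1,US=1,PS=0
  L1 @0x43[13] → 0x47007  P=1,RW=1,US=1,PS=0
  ⇒ phys 0x478E2  [2 reads]

Access #1 PA: 0x41691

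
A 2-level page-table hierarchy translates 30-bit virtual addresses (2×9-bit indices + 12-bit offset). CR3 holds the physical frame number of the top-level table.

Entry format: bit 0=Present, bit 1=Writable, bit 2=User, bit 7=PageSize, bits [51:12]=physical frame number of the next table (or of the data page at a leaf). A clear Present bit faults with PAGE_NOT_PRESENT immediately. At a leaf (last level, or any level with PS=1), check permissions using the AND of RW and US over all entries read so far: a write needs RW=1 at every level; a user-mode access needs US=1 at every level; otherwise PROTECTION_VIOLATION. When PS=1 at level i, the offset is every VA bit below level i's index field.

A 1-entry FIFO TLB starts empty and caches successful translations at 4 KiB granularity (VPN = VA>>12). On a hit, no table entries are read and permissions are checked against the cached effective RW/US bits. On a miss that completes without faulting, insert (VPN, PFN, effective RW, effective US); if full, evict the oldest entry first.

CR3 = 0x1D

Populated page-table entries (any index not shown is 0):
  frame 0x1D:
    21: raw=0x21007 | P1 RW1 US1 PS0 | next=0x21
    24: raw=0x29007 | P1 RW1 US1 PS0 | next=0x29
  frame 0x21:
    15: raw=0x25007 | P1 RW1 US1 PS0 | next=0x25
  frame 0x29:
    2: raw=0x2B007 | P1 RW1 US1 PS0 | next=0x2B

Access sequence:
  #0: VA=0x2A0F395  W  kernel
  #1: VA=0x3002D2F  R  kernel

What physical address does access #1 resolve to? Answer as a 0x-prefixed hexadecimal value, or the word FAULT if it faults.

Per-access translation:
#0 VA=0x2A0F395 (w,kernel):
  lvl0: tbl 0x1D, slot 21 ⇒ 0x21007 (P1/RW1/US1/PS0)
  lvl1: tbl 0x21, slot 15 ⇒ 0x25007 (P1/RW1/US1/PS0)
  ⇒ phys 0x25395  [2 reads]
#1 VA=0x3002D2F (r,kernel):
  lvl0: tbl 0x1D, slot 24 ⇒ 0x29007 (P1/RW1/US1/PS0)
  lvl1: tbl 0x29, slot 2 ⇒ 0x2B007 (P1/RW1/US1/PS0)
  ⇒ phys 0x2BD2F  [2 reads]

Access #1 PA: 0x2BD2F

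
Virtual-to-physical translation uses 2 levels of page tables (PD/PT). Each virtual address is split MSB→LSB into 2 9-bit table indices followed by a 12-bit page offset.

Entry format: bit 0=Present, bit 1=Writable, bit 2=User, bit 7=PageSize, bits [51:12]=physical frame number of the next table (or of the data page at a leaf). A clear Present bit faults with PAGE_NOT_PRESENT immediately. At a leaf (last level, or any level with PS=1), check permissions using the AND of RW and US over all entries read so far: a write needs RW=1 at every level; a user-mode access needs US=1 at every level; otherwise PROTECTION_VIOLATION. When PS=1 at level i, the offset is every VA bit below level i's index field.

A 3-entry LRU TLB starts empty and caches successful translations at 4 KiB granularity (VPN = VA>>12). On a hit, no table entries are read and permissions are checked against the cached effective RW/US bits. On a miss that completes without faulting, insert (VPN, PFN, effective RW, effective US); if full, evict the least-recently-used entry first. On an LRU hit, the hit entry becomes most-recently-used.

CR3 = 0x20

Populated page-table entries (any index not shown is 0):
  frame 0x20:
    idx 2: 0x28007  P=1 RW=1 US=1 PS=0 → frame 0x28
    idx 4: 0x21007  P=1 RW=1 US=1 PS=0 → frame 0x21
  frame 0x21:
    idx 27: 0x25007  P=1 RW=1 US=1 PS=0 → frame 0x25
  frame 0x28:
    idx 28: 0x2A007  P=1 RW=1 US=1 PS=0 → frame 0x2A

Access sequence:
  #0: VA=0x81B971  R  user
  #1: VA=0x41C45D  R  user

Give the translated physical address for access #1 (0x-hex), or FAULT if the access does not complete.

Walk each access:
#0 VA=0x81B971 (r,user):
  [0] read 0x20 idx=4: raw=0x21007 flags P=1 W=1 U=1 S=0
  [1] read 0x21 idx=27: raw=0x25007 flags P=1 W=1 U=1 S=0
  ⇒ phys 0x25971  [2 reads]
#1 VA=0x41C45D (r,user):
  [0] read 0x20 idx=2: raw=0x28007 flags P=1 W=1 U=1 S=0
  [1] read 0x28 idx=28: raw=0x2A007 flags P=1 W=1 U=1 S=0
  ⇒ phys 0x2A45D  [2 reads]

Access #1 PA: 0x2A45D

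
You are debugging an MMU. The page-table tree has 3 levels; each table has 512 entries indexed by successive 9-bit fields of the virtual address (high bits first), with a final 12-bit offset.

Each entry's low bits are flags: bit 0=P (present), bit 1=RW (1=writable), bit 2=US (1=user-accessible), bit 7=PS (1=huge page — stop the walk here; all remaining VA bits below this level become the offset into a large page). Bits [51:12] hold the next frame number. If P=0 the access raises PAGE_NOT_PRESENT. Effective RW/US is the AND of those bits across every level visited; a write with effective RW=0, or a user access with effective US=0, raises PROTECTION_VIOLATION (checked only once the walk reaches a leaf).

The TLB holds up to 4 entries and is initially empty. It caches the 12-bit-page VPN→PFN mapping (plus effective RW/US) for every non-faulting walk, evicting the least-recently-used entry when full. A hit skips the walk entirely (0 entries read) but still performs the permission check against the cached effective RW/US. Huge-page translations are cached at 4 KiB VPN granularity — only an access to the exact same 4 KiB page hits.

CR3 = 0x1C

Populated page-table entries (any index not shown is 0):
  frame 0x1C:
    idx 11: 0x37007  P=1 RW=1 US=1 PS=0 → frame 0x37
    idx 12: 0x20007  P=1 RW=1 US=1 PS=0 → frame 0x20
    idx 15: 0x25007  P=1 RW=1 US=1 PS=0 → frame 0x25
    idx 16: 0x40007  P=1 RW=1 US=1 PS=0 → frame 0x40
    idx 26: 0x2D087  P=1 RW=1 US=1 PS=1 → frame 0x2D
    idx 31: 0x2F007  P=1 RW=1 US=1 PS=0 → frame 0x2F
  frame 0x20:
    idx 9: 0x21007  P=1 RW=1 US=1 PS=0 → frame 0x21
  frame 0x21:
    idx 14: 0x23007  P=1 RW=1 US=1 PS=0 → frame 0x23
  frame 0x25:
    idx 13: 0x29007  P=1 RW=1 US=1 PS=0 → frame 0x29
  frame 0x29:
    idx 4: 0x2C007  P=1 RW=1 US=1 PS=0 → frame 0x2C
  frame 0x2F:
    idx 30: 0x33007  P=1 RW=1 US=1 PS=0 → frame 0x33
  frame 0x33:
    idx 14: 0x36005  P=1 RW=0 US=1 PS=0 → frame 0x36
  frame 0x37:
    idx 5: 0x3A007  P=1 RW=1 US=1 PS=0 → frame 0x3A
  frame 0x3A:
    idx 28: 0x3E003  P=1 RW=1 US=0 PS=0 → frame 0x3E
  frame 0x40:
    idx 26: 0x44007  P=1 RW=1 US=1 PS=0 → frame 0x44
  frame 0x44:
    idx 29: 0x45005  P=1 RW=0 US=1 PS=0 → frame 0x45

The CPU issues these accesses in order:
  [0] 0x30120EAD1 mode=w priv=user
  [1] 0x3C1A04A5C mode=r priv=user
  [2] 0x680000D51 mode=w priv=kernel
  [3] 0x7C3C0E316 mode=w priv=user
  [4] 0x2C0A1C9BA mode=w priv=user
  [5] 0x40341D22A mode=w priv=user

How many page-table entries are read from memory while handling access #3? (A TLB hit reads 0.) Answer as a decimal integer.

Trace:
#0 VA=0x30120EAD1 (w,user):
  L0: frame=0x1C idx=12 entry=0x20007 [P=1 RW=1 US=1 PS=0]
  L1: frame=0x20 idx=9 entry=0x21007 [P=1 RW=1 US=1 PS=0]
  L2: frame=0x21 idx=14 entry=0x23007 [P=1 RW=1 US=1 PS=0]
  ⇒ phys 0x23AD1  [3 reads]
#1 VA=0x3C1A04A5C (r,user):
  L0: frame=0x1C idx=15 entry=0x25007 [P=1 RW=1 US=1 PS=0]
  L1: frame=0x25 idx=13 entry=0x29007 [P=1 RW=1 US=1 PS=0]
  L2: frame=0x29 idx=4 entry=0x2C007 [P=1 RW=1 US=1 PS=0]
  ⇒ phys 0x2CA5C  [3 reads]
#2 VA=0x680000D51 (w,kernel):
  L0: frame=0x1C idx=26 entry=0x2D087 [P=1 RW=1 US=1 PS=1]
  ⇒ phys 0x2DD51 (huge @L0)  [1 reads]
#3 VA=0x7C3C0E316 (w,user):
  L0: frame=0x1C idx=31 entry=0x2F007 [P=1 RW=1 US=1 PS=0]
  L1: frame=0x2F idx=30 entry=0x33007 [P=1 RW=1 US=1 PS=0]
  L2: frame=0x33 idx=14 entry=0x36005 [P=1 RW=0 US=1 PS=0]
  → PROTECTION_VIOLATION  (3 entries read)
#4 VA=0x2C0A1C9BA (w,user):
  L0: frame=0x1C idx=11 entry=0x37007 [P=1 RW=1 US=1 PS=0]
  L1: frame=0x37 idx=5 entry=0x3A007 [P=1 RW=1 US=1 PS=0]
  L2: frame=0x3A idx=28 entry=0x3E003 [P=1 RW=1 US=0 PS=0]
  → PROTECTION_VIOLATION  (3 entries read)
#5 VA=0x40341D22A (w,user):
  L0: frame=0x1C idx=16 entry=0x40007 [P=1 RW=1 US=1 PS=0]
  L1: frame=0x40 idx=26 entry=0x44007 [P=1 RW=1 US=1 PS=0]
  L2: frame=0x44 idx=29 entry=0x45005 [P=1 RW=0 US=1 PS=0]
  → PROTECTION_VIOLATION  (3 entries read)

Entries read for #3: 3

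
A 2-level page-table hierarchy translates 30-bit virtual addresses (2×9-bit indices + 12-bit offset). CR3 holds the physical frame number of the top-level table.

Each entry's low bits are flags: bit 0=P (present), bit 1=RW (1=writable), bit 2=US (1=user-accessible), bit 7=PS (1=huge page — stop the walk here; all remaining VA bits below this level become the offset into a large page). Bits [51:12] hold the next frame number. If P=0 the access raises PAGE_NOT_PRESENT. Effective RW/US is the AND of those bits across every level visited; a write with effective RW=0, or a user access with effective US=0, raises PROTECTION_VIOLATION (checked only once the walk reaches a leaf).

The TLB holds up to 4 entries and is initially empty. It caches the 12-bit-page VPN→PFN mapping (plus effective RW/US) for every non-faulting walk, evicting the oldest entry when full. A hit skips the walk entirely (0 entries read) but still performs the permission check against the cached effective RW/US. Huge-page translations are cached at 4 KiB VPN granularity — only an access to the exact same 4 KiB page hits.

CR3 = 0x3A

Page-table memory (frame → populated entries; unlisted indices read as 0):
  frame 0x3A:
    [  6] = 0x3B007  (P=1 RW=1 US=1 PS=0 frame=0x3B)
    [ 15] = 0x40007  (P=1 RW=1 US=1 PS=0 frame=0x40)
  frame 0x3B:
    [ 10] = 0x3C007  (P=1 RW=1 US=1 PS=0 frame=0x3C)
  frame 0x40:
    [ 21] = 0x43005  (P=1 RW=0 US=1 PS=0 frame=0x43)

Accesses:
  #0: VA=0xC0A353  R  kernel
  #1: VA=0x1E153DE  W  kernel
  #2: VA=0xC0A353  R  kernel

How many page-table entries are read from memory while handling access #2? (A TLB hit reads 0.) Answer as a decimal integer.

Per-access translation:
#0 VA=0xC0A353 (r,kernel):
  L0 @0x3A[6] → 0x3B007  P=1,RW=1,US=1,PS=0
  L1 @0x3B[10] → 0x3C007  P=1,RW=1,US=1,PS=0
  ✓ 0x3C353  — 2 lookups
#1 VA=0x1E153DE (w,kernel):
  L0 @0x3A[15] → 0x40007  P=1,RW=1,US=1,PS=0
  L1 @0x40[21] → 0x43005  P=1,RW=0,US=1,PS=0
  → PROTECTION_VIOLATION  (2 entries read)
#2 VA=0xC0A353 (r,kernel):
  TLB hit vpn=0xC0A → PA=0x3C353

Entries read for #2: 0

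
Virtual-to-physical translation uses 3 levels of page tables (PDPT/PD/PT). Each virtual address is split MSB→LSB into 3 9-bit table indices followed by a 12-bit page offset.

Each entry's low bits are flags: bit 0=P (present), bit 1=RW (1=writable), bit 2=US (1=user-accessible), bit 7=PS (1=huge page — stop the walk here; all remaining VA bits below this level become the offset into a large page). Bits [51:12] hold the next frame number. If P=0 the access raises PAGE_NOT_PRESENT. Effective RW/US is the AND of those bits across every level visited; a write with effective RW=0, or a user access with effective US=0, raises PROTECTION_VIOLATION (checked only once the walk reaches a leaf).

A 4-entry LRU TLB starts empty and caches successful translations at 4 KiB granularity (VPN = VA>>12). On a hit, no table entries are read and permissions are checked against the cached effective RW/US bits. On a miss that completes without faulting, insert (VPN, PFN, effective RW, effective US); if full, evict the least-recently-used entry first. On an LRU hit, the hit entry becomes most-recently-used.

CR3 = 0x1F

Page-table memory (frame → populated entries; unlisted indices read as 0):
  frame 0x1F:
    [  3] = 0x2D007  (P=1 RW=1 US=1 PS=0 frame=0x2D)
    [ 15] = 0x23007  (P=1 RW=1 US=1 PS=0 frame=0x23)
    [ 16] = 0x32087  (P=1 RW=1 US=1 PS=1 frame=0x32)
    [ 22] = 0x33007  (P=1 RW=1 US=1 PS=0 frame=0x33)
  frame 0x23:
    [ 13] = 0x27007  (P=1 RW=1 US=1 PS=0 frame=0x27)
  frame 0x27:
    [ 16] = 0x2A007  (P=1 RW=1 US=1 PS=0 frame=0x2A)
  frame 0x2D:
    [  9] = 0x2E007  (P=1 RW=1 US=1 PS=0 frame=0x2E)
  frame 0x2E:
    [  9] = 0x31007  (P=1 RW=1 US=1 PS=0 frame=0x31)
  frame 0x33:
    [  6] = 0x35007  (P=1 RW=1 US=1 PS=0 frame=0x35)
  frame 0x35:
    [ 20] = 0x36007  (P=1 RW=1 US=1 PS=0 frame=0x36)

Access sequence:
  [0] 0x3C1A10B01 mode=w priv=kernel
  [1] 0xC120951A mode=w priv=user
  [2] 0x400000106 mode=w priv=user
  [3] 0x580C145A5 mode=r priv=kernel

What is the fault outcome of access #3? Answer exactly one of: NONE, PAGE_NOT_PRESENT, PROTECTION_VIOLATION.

Walk each access:
#0 VA=0x3C1A10B01 (w,kernel):
  L0 @0x1F[15] → 0x23007  P=1,RW=1,US=1,PS=0
  L1 @0x23[13] → 0x27007  P=1,RW=1,US=1,PS=0
  L2 @0x27[16] → 0x2A007  P=1,RW=1,US=1,PS=0
  → PA=0x2AB01  (3 entries read)
#1 VA=0xC120951A (w,user):
  L0 @0x1F[3] → 0x2D007  P=1,RW=1,US=1,PS=0
  L1 @0x2D[9] → 0x2E007  P=1,RW=1,US=1,PS=0
  L2 @0x2E[9] → 0x31007  P=1,RW=1,US=1,PS=0
  → PA=0x3151A  (3 entries read)
#2 VA=0x400000106 (w,user):
  L0 @0x1F[16] → 0x32087  P=1,RW=1,US=1,PS=1
  → PA=0x32106 (huge @L0)  (1 entries read)
#3 VA=0x580C145A5 (r,kernel):
  L0 @0x1F[22] → 0x33007  P=1,RW=1,US=1,PS=0
  L1 @0x33[6] → 0x35007  P=1,RW=1,US=1,PS=0
  L2 @0x35[20] → 0x36007  P=1,RW=1,US=1,PS=0
  → PA=0x365A5  (3 entries read)

Access #3 fault: NONE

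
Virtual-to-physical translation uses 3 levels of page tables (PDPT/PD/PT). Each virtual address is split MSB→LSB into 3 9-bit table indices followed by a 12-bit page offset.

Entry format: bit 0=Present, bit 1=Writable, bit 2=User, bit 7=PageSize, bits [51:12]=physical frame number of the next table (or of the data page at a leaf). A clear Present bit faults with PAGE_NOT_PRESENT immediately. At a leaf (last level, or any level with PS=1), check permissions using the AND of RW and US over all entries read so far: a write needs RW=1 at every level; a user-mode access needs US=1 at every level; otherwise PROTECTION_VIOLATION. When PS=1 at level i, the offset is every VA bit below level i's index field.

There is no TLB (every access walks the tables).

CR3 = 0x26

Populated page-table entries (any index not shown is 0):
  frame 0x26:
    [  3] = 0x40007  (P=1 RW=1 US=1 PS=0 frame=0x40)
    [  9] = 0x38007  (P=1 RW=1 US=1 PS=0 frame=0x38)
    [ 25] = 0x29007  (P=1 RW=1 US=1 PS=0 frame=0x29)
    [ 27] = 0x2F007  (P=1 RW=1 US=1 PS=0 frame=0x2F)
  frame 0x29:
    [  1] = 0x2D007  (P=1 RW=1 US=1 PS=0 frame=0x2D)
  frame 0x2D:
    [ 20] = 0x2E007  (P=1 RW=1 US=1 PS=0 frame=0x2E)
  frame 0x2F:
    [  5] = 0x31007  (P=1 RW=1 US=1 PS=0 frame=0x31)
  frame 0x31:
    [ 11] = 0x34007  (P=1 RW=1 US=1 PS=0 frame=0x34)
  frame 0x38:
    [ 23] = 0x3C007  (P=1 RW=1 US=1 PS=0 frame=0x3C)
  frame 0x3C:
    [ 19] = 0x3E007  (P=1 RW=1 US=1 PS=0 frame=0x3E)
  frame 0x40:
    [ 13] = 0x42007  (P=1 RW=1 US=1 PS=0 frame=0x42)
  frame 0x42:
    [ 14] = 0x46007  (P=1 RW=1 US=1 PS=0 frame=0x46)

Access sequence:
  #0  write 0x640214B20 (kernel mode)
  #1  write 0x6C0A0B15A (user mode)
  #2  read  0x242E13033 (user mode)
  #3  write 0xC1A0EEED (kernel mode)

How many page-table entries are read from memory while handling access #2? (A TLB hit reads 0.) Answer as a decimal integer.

Per-access translation:
#0 VA=0x640214B20 (w,kernel):
  L0 @0x26[25] → 0x29007  P=1,RW=1,US=1,PS=0
  L1 @0x29[1] → 0x2D007  P=1,RW=1,US=1,PS=0
  L2 @0x2D[20] → 0x2E007  P=1,RW=1,US=1,PS=0
  → PA=0x2EB20  (3 entries read)
#1 VA=0x6C0A0B15A (w,user):
  L0 @0x26[27] → 0x2F007  P=1,RW=1,US=1,PS=0
  L1 @0x2F[5] → 0x31007  P=1,RW=1,US=1,PS=0
  L2 @0x31[11] → 0x34007  P=1,RW=1,US=1,PS=0
  → PA=0x3415A  (3 entries read)
#2 VA=0x242E13033 (r,user):
  L0 @0x26[9] → 0x38007  P=1,RW=1,US=1,PS=0
  L1 @0x38[23] → 0x3C007  P=1,RW=1,US=1,PS=0
  L2 @0x3C[19] → 0x3E007  P=1,RW=1,US=1,PS=0
  → PA=0x3E033  (3 entries read)
#3 VA=0xC1A0EEED (w,kernel):
  L0 @0x26[3] → 0x40007  P=1,RW=1,US=1,PS=0
  L1 @0x40[13] → 0x42007  P=1,RW=1,US=1,PS=0
  L2 @0x42[14] → 0x46007  P=1,RW=1,US=1,PS=0
  → PA=0x46EED  (3 entries read)

Entries read for #2: 3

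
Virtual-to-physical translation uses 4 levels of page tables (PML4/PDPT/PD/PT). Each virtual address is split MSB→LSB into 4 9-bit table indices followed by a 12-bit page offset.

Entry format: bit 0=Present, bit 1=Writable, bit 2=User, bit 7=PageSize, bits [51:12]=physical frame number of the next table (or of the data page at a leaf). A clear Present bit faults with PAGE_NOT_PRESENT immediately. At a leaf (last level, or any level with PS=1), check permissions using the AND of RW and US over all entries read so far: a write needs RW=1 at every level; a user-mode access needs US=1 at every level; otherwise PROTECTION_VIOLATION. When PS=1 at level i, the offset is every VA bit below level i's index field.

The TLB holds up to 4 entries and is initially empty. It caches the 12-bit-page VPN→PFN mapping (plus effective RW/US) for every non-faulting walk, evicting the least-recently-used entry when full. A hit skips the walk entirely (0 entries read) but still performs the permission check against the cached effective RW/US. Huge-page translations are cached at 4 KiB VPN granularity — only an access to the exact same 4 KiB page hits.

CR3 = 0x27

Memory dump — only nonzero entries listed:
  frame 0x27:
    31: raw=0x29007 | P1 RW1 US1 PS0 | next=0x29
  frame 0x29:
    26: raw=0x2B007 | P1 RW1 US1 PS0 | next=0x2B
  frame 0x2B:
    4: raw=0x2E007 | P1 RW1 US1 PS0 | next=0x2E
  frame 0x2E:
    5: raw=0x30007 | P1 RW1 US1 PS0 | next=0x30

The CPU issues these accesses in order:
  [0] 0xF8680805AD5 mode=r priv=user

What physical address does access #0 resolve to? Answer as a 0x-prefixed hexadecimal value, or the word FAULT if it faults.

Walk each access:
#0 VA=0xF8680805AD5 (r,user):
  lvl0: tbl 0x27, slot 31 ⇒ 0x29007 (P1/RW1/US1/PS0)
  lvl1: tbl 0x29, slot 26 ⇒ 0x2B007 (P1/RW1/US1/PS0)
  lvl2: tbl 0x2B, slot 4 ⇒ 0x2E007 (P1/RW1/US1/PS0)
  lvl3: tbl 0x2E, slot 5 ⇒ 0x30007 (P1/RW1/US1/PS0)
  ⇒ phys 0x30AD5  [4 reads]

Access #0 PA: 0x30AD5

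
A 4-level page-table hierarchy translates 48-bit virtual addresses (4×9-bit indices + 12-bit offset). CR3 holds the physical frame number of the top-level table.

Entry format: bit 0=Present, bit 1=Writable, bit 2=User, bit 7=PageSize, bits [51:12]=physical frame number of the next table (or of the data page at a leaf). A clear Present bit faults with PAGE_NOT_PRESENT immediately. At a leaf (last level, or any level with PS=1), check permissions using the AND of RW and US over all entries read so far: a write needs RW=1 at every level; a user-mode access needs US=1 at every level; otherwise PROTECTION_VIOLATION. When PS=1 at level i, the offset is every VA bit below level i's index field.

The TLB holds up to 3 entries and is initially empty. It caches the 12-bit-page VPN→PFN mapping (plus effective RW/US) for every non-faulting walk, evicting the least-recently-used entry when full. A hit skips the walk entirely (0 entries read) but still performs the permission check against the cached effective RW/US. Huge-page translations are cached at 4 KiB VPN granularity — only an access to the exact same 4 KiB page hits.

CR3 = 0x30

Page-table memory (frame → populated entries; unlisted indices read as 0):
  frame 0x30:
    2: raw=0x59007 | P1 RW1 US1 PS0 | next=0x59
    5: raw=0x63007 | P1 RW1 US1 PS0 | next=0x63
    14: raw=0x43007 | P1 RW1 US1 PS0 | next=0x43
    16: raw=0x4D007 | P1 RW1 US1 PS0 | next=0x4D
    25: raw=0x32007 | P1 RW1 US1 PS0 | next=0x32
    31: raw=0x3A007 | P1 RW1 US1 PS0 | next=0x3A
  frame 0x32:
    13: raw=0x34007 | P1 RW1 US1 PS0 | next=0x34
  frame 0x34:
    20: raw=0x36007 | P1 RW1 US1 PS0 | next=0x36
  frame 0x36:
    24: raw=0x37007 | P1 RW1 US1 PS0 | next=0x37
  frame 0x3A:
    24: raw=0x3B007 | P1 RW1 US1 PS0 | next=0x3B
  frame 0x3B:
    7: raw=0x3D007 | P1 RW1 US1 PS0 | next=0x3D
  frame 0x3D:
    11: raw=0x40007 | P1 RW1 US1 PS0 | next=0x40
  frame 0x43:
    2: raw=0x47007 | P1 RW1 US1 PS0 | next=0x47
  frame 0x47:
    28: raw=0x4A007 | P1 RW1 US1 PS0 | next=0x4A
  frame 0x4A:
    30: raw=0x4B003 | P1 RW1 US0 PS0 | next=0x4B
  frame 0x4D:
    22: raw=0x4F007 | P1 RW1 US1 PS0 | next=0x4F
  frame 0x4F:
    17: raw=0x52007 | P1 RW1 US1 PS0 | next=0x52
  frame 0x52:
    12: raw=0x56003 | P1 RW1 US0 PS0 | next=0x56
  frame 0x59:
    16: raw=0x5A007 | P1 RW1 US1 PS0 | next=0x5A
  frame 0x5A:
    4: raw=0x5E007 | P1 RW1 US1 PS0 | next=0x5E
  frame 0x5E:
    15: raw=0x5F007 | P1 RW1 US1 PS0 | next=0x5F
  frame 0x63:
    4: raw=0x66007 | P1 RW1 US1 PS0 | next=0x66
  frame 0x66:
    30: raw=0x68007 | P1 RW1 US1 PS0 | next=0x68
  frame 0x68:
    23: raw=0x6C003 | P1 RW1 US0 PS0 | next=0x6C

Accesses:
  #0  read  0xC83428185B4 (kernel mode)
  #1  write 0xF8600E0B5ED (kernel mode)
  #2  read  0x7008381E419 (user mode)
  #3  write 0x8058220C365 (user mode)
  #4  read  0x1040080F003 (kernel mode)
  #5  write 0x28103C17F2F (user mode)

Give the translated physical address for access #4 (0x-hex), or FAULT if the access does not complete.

Per-access translation:
#0 VA=0xC83428185B4 (r,kernel):
  L0: frame=0x30 idx=25 entry=0x32007 [P=1 RW=1 US=1 PS=0]
  L1: frame=0x32 idx=13 entry=0x34007 [P=1 RW=1 US=1 PS=0]
  L2: frame=0x34 idx=20 entry=0x36007 [P=1 RW=1 US=1 PS=0]
  L3: frame=0x36 idx=24 entry=0x37007 [P=1 RW=1 US=1 PS=0]
  ✓ 0x375B4  — 4 lookups
#1 VA=0xF8600E0B5ED (w,kernel):
  L0: frame=0x30 idx=31 entry=0x3A007 [P=1 RW=1 US=1 PS=0]
  L1: frame=0x3A idx=24 entry=0x3B007 [P=1 RW=1 US=1 PS=0]
  L2: frame=0x3B idx=7 entry=0x3D007 [P=1 RW=1 US=1 PS=0]
  L3: frame=0x3D idx=11 entry=0x40007 [P=1 RW=1 US=1 PS=0]
  ✓ 0x405ED  — 4 lookups
#2 VA=0x7008381E419 (r,user):
  L0: frame=0x30 idx=14 entry=0x43007 [P=1 RW=1 US=1 PS=0]
  L1: frame=0x43 idx=2 entry=0x47007 [P=1 RW=1 US=1 PS=0]
  L2: frame=0x47 idx=28 entry=0x4A007 [P=1 RW=1 US=1 PS=0]
  L3: frame=0x4A idx=30 entry=0x4B003 [P=1 RW=1 US=0 PS=0]
  ⇒ fault: PROTECTION_VIOLATION  — 4 lookups
#3 VA=0x8058220C365 (w,user):
  L0: frame=0x30 idx=16 entry=0x4D007 [P=1 RW=1 US=1 PS=0]
  L1: frame=0x4D idx=22 entry=0x4F007 [P=1 RW=1 US=1 PS=0]
  L2: frame=0x4F idx=17 entry=0x52007 [P=1 RW=1 US=1 PS=0]
  L3: frame=0x52 idx=12 entry=0x56003 [P=1 RW=1 US=0 PS=0]
  ⇒ fault: PROTECTION_VIOLATION  — 4 lookups
#4 VA=0x1040080F003 (r,kernel):
  L0: frame=0x30 idx=2 entry=0x59007 [P=1 RW=1 US=1 PS=0]
  L1: frame=0x59 idx=16 entry=0x5A007 [P=1 RW=1 US=1 PS=0]
  L2: frame=0x5A idx=4 entry=0x5E007 [P=1 RW=1 US=1 PS=0]
  L3: frame=0x5E idx=15 entry=0x5F007 [P=1 RW=1 US=1 PS=0]
  ✓ 0x5F003  — 4 lookups
#5 VA=0x28103C17F2F (w,user):
  L0: frame=0x30 idx=5 entry=0x63007 [P=1 RW=1 US=1 PS=0]
  L1: frame=0x63 idx=4 entry=0x66007 [P=1 RW=1 US=1 PS=0]
  L2: frame=0x66 idx=30 entry=0x68007 [P=1 RW=1 US=1 PS=0]
  L3: frame=0x68 idx=23 entry=0x6C003 [P=1 RW=1 US=0 PS=0]
  ⇒ fault: PROTECTION_VIOLATION  — 4 lookups

Access #4 PA: 0x5F003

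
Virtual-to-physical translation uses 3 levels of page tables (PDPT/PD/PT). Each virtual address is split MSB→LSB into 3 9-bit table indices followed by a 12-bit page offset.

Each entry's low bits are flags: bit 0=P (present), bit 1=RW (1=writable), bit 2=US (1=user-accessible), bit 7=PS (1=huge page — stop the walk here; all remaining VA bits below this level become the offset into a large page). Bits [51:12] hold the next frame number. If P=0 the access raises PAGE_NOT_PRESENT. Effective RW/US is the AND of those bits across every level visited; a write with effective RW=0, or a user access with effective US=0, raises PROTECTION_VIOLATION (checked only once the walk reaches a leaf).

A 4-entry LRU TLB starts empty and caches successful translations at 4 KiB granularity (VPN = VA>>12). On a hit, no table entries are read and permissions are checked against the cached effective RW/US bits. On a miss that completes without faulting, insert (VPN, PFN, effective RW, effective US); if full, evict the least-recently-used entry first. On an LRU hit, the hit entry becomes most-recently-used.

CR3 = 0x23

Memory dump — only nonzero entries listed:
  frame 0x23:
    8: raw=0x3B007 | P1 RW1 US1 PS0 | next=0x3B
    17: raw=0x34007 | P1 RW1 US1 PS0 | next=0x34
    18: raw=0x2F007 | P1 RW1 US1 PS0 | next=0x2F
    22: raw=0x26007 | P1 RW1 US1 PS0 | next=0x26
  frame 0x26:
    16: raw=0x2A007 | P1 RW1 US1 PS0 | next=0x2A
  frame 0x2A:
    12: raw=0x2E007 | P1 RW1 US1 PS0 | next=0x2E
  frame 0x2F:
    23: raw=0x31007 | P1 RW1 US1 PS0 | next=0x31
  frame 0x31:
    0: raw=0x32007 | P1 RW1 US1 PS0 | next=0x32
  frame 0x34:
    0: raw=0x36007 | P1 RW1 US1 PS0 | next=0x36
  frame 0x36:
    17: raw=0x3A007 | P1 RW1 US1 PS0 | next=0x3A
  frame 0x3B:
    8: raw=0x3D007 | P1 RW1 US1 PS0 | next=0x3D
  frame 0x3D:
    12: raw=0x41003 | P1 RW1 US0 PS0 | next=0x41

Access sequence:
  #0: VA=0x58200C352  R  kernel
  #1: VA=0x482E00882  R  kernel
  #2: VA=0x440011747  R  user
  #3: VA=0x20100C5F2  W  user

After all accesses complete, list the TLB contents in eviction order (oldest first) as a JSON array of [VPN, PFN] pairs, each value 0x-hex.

Walk each access:
#0 VA=0x58200C352 (r,kernel):
  L0: frame=0x23 idx=22 entry=0x26007 [P=1 RW=1 US=1 PS=0]
  L1: frame=0x26 idx=16 entry=0x2A007 [P=1 RW=1 US=1 PS=0]
  L2: frame=0x2A idx=12 entry=0x2E007 [P=1 RW=1 US=1 PS=0]
  ⇒ phys 0x2E352  [3 reads]
#1 VA=0x482E00882 (r,kernel):
  L0: frame=0x23 idx=18 entry=0x2F007 [P=1 RW=1 US=1 PS=0]
  L1: frame=0x2F idx=23 entry=0x31007 [P=1 RW=1 US=1 PS=0]
  L2: frame=0x31 idx=0 entry=0x32007 [P=1 RW=1 US=1 PS=0]
  ⇒ phys 0x32882  [3 reads]
#2 VA=0x440011747 (r,user):
  L0: frame=0x23 idx=17 entry=0x34007 [P=1 RW=1 US=1 PS=0]
  L1: frame=0x34 idx=0 entry=0x36007 [P=1 RW=1 US=1 PS=0]
  L2: frame=0x36 idx=17 entry=0x3A007 [P=1 RW=1 US=1 PS=0]
  ⇒ phys 0x3A747  [3 reads]
#3 VA=0x20100C5F2 (w,user):
  L0: frame=0x23 idx=8 entry=0x3B007 [P=1 RW=1 US=1 PS=0]
  L1: frame=0x3B idx=8 entry=0x3D007 [P=1 RW=1 US=1 PS=0]
  L2: frame=0x3D idx=12 entry=0x41003 [P=1 RW=1 US=0 PS=0]
  ⇒ fault: PROTECTION_VIOLATION  — 3 lookups

TLB: [["0x58200C", "0x2E"], ["0x482E00", "0x32"], ["0x440011", "0x3A"]]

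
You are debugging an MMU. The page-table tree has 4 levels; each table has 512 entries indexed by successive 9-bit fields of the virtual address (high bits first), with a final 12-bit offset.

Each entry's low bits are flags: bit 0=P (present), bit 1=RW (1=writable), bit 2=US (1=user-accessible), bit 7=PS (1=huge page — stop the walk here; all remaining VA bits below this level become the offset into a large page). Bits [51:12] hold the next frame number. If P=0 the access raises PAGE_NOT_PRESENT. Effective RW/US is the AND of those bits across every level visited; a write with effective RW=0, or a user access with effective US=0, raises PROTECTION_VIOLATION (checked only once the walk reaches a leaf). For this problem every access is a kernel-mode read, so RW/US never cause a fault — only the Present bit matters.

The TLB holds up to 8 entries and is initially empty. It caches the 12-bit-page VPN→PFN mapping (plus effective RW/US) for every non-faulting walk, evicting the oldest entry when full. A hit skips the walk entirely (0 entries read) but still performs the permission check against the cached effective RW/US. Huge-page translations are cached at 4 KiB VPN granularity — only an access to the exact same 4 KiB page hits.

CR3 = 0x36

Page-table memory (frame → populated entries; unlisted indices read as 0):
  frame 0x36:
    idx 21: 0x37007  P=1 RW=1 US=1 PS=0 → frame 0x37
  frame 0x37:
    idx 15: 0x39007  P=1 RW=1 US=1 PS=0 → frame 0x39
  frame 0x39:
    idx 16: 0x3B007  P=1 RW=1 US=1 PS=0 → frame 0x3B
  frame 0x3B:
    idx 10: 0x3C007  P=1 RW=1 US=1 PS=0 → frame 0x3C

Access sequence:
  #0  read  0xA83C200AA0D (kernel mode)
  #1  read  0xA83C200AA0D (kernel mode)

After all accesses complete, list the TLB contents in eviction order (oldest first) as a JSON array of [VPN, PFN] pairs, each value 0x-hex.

Per-access translation:
#0 VA=0xA83C200AA0D (r,kernel):
  [0] read 0x36 idx=21: raw=0x37007 flags P=1 W=1 U=1 S=0
  [1] read 0x37 idx=15: raw=0x39007 flags P=1 W=1 U=1 S=0
  [2] read 0x39 idx=16: raw=0x3B007 flags P=1 W=1 U=1 S=0
  [3] read 0x3B idx=10: raw=0x3C007 flags P=1 W=1 U=1 S=0
  → PA=0x3CA0D  (4 entries read)
#1 VA=0xA83C200AA0D (r,kernel):
  TLB hit vpn=0xA83C200A → PA=0x3CA0D

TLB: [["0xA83C200A", "0x3C"]]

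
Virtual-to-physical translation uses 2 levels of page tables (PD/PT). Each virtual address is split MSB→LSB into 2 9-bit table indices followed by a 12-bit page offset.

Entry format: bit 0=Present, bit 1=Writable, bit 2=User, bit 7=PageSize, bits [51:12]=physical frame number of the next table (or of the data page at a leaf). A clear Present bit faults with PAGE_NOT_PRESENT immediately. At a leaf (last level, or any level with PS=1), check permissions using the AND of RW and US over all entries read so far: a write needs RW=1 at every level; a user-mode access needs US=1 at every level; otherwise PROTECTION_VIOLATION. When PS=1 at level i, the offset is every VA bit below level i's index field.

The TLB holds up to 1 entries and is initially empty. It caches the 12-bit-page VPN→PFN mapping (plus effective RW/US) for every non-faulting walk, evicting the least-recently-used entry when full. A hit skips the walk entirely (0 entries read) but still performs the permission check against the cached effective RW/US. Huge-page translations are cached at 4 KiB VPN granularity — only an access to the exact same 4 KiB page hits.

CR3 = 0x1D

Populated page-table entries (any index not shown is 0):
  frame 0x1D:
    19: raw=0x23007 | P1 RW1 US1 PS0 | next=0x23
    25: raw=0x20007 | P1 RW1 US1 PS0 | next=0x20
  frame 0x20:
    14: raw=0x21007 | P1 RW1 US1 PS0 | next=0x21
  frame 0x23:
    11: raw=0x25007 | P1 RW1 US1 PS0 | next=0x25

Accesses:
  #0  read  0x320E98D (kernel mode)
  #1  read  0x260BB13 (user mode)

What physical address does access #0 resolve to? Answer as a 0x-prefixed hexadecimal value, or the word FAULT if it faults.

Per-access translation:
#0 VA=0x320E98D (r,kernel):
  lvl0: tbl 0x1D, slot 25 ⇒ 0x20007 (P1/RW1/US1/PS0)
  lvl1: tbl 0x20, slot 14 ⇒ 0x21007 (P1/RW1/US1/PS0)
  ✓ 0x2198D  — 2 lookups
#1 VA=0x260BB13 (r,user):
  lvl0: tbl 0x1D, slot 19 ⇒ 0x23007 (P1/RW1/US1/PS0)
  lvl1: tbl 0x23, slot 11 ⇒ 0x25007 (P1/RW1/US1/PS0)
  ✓ 0x25B13  — 2 lookups

Access #0 PA: 0x2198D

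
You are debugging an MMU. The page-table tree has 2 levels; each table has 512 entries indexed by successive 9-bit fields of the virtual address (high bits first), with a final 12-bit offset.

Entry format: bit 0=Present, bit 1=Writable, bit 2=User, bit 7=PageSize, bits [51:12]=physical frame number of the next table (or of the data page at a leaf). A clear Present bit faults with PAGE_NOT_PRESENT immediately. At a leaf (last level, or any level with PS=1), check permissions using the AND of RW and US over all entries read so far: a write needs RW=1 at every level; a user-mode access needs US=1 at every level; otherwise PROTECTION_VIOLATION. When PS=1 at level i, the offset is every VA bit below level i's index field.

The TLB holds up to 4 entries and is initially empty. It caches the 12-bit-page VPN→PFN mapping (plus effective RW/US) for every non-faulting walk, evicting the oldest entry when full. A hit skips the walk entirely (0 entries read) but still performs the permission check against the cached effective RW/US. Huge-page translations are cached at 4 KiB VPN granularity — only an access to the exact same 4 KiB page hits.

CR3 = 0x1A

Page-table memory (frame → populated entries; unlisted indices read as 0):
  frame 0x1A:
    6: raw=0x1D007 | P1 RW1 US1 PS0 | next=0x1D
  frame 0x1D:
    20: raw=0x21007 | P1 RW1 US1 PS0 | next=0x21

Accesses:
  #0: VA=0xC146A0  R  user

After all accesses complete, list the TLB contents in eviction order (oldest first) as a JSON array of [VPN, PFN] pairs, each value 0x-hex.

Per-access translation:
#0 VA=0xC146A0 (r,user):
  L0: frame=0x1A idx=6 entry=0x1D007 [P=1 RW=1 US=1 PS=0]
  L1: frame=0x1D idx=20 entry=0x21007 [P=1 RW=1 US=1 PS=0]
  ✓ 0x216A0  — 2 lookups

TLB: [["0xC14", "0x21"]]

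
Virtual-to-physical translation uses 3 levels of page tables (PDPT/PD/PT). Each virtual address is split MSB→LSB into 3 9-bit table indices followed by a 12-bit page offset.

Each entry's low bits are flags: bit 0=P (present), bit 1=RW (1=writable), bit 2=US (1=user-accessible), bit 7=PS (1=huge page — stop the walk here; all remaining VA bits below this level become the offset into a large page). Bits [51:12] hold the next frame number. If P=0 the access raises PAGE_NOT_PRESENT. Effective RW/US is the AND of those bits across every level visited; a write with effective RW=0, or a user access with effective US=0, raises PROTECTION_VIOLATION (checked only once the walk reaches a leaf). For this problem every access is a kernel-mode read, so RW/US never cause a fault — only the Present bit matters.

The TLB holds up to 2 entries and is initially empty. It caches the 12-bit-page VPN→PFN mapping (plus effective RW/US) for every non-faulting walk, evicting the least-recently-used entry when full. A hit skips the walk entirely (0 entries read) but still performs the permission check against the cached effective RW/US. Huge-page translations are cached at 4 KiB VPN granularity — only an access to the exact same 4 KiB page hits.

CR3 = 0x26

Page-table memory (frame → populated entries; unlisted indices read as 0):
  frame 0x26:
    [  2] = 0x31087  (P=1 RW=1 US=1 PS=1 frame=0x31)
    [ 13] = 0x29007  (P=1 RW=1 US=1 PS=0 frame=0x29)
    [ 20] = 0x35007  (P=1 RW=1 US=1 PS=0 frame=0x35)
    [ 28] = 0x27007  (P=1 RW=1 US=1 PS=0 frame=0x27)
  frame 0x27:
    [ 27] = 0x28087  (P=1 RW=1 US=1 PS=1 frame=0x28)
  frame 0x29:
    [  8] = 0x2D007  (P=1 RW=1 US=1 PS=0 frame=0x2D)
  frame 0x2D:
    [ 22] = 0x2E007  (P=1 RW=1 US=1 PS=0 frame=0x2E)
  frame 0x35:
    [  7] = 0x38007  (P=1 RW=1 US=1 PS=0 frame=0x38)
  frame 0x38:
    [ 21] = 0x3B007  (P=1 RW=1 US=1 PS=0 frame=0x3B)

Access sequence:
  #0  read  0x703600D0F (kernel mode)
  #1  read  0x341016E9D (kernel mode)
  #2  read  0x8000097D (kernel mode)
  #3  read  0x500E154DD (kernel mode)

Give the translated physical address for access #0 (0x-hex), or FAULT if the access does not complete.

Per-access translation:
#0 VA=0x703600D0F (r,kernel):
  [0] read 0x26 idx=28: raw=0x27007 flags P=1 W=1 U=1 S=0
  [1] read 0x27 idx=27: raw=0x28087 flags P=1 W=1 U=1 S=1
  → PA=0x28D0F (huge @L1)  (2 entries read)
#1 VA=0x341016E9D (r,kernel):
  [0] read 0x26 idx=13: raw=0x29007 flags P=1 W=1 U=1 S=0
  [1] read 0x29 idx=8: raw=0x2D007 flags P=1 W=1 U=1 S=0
  [2] read 0x2D idx=22: raw=0x2E007 flags P=1 W=1 U=1 S=0
  → PA=0x2EE9D  (3 entries read)
#2 VA=0x8000097D (r,kernel):
  [0] read 0x26 idx=2: raw=0x31087 flags P=1 W=1 U=1 S=1
  → PA=0x3197D (huge @L0)  (1 entries read)
#3 VA=0x500E154DD (r,kernel):
  [0] read 0x26 idx=20: raw=0x35007 flags P=1 W=1 U=1 S=0
  [1] read 0x35 idx=7: raw=0x38007 flags P=1 W=1 U=1 S=0
  [2] read 0x38 idx=21: raw=0x3B007 flags P=1 W=1 U=1 S=0
  → PA=0x3B4DD  (3 entries read)

Access #0 PA: 0x28D0F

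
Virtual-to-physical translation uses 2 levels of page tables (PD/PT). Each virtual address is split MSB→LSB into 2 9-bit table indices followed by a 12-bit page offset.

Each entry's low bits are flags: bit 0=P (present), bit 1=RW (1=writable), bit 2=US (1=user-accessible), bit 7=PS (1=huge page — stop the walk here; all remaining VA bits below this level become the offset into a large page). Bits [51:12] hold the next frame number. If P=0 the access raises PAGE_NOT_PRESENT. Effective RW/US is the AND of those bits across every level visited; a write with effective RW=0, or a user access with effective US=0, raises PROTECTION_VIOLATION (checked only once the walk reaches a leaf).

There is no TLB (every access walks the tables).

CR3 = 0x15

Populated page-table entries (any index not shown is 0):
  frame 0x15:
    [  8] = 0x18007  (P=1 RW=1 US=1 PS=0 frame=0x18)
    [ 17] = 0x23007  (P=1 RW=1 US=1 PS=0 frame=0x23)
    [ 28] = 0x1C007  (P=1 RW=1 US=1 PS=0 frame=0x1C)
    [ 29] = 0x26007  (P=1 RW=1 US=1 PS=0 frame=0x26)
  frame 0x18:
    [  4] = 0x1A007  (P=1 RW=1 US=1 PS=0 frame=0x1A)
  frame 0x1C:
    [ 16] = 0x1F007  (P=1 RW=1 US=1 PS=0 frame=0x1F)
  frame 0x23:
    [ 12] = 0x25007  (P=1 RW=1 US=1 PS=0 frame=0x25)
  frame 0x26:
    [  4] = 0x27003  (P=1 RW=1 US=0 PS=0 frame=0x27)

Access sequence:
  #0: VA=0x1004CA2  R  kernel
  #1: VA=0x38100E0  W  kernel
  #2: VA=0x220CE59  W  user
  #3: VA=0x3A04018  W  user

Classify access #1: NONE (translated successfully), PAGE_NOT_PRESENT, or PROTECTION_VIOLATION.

Trace:
#0 VA=0x1004CA2 (r,kernel):
  [0] read 0x15 idx=8: raw=0x18007 flags P=1 W=1 U=1 S=0
  [1] read 0x18 idx=4: raw=0x1A007 flags P=1 W=1 U=1 S=0
  ✓ 0x1ACA2  — 2 lookups
#1 VA=0x38100E0 (w,kernel):
  [0] read 0x15 idx=28: raw=0x1C007 flags P=1 W=1 U=1 S=0
  [1] read 0x1C idx=16: raw=0x1F007 flags P=1 W=1 U=1 S=0
  ✓ 0x1F0E0  — 2 lookups
#2 VA=0x220CE59 (w,user):
  [0] read 0x15 idx=17: raw=0x23007 flags P=1 W=1 U=1 S=0
  [1] read 0x23 idx=12: raw=0x25007 flags P=1 W=1 U=1 S=0
  ✓ 0x25E59  — 2 lookups
#3 VA=0x3A04018 (w,user):
  [0] read 0x15 idx=29: raw=0x26007 flags P=1 W=1 U=1 S=0
  [1] read 0x26 idx=4: raw=0x27003 flags P=1 W=1 U=0 S=0
  ✗ PROTECTION_VIOLATION  [2 reads]

Access #1 fault: NONE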